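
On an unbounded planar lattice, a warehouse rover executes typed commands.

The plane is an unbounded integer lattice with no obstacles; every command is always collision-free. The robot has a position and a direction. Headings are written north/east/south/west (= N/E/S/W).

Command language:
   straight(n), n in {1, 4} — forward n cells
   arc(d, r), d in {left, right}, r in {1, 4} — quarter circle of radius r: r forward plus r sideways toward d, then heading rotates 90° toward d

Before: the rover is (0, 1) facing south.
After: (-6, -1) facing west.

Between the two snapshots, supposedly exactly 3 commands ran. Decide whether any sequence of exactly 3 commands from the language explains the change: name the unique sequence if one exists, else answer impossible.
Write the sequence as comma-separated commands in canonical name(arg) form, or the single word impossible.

arc(right, 4), arc(right, 1), arc(left, 1)

key: cell and facing (now W) both changed — the 3 commands mix motion and turning
start: (0, 1) facing south
step 1 (arc(right, 4)): (-4, -3) facing west
step 2 (arc(right, 1)): (-5, -2) facing north
step 3 (arc(left, 1)): (-6, -1) facing west
all 216 alternatives checked — unique.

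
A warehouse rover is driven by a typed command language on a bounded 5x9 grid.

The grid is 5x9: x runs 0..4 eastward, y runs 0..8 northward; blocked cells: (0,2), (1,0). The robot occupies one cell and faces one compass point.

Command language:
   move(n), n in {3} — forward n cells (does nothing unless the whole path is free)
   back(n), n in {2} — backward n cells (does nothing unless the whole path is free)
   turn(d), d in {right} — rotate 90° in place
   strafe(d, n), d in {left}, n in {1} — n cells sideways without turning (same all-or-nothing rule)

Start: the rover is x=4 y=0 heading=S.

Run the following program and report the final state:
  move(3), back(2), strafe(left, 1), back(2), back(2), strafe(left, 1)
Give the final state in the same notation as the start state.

start: x=4 y=0 heading=S
t=1 move(3) ⇒ x=4 y=0 heading=S
t=2 back(2) ⇒ x=4 y=2 heading=S
t=3 strafe(left, 1) ⇒ x=4 y=2 heading=S
t=4 back(2) ⇒ x=4 y=4 heading=S
t=5 back(2) ⇒ x=4 y=6 heading=S
t=6 strafe(left, 1) ⇒ x=4 y=6 heading=S

x=4 y=6 heading=S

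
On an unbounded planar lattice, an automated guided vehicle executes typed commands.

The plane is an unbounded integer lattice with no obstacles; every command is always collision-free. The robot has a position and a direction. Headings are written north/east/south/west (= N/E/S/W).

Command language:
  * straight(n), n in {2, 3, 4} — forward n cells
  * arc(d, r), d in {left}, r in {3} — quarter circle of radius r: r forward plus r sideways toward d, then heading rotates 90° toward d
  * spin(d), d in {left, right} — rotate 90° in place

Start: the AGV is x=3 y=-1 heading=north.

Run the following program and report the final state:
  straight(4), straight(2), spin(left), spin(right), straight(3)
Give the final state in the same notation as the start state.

x=3 y=8 heading=north

from: x=3 y=-1 heading=north
step 1 (straight(4)): x=3 y=3 heading=north
step 2 (straight(2)): x=3 y=5 heading=north
step 3 (spin(left)): x=3 y=5 heading=west
step 4 (spin(right)): x=3 y=5 heading=north
step 5 (straight(3)): x=3 y=8 heading=north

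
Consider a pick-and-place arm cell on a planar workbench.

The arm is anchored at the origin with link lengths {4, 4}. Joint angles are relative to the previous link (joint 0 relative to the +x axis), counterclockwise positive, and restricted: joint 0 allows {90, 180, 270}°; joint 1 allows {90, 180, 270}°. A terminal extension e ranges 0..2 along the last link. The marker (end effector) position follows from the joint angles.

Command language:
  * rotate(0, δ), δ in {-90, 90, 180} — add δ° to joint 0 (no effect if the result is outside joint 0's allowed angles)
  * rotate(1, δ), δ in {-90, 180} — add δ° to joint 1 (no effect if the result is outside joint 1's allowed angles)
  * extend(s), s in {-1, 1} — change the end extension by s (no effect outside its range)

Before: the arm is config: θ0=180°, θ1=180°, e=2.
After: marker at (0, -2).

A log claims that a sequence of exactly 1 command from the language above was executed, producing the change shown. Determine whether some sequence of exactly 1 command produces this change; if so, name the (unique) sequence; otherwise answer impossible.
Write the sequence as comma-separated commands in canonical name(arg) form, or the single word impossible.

start: config: θ0=180°, θ1=180°, e=2
t=1 rotate(0, -90) ⇒ config: θ0=90°, θ1=180°, e=2
uniquely the one of 7 1-step routes that fits.

rotate(0, -90)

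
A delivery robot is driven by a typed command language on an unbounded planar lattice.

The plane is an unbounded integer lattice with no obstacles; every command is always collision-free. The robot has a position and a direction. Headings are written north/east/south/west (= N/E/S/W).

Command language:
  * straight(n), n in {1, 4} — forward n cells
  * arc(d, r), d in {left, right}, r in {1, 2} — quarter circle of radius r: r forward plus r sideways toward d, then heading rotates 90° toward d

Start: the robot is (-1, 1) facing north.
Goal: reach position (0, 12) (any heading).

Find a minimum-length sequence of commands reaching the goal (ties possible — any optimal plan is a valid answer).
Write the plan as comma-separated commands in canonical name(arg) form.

arc(left, 2), arc(right, 1), straight(4), arc(right, 2), arc(left, 2)

begin: (-1, 1) facing north
step 1 (arc(left, 2)): (-3, 3) facing west
step 2 (arc(right, 1)): (-4, 4) facing north
step 3 (straight(4)): (-4, 8) facing north
step 4 (arc(right, 2)): (-2, 10) facing east
step 5 (arc(left, 2)): (0, 12) facing north
shorter routes all fall short; 5 is best.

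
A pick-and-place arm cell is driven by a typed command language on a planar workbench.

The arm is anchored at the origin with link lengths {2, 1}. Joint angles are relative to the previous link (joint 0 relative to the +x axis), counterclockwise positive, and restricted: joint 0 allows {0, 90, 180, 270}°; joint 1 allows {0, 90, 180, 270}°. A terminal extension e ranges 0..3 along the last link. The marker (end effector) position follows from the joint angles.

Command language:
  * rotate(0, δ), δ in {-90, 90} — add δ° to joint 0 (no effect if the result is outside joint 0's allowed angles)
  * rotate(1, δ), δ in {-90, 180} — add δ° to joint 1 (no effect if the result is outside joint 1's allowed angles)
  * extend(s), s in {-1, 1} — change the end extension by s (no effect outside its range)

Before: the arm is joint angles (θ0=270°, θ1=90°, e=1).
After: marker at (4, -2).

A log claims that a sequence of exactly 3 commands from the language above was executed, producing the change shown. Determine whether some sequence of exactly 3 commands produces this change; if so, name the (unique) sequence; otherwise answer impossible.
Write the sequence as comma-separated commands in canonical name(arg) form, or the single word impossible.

extend(1), extend(1), extend(1)

t0: joint angles (θ0=270°, θ1=90°, e=1)
t=1 extend(1) ⇒ joint angles (θ0=270°, θ1=90°, e=2)
t=2 extend(1) ⇒ joint angles (θ0=270°, θ1=90°, e=3)
t=3 extend(1) ⇒ joint angles (θ0=270°, θ1=90°, e=3)
no rival 3-sequence matches.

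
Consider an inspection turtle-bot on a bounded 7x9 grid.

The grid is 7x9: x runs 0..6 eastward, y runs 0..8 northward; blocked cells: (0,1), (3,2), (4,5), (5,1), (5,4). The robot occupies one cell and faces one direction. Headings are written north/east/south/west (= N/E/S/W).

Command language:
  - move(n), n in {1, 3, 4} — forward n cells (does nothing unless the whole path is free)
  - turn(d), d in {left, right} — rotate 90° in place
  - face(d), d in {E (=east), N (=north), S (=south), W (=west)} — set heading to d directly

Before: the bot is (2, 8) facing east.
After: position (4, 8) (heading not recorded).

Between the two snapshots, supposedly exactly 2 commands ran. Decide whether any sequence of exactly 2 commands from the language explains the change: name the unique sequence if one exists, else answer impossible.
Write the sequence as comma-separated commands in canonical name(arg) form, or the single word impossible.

start: (2, 8) facing east
[1] after move(1): (3, 8) facing east
[2] after move(1): (4, 8) facing east
no other 2-command option fits: unique.

move(1), move(1)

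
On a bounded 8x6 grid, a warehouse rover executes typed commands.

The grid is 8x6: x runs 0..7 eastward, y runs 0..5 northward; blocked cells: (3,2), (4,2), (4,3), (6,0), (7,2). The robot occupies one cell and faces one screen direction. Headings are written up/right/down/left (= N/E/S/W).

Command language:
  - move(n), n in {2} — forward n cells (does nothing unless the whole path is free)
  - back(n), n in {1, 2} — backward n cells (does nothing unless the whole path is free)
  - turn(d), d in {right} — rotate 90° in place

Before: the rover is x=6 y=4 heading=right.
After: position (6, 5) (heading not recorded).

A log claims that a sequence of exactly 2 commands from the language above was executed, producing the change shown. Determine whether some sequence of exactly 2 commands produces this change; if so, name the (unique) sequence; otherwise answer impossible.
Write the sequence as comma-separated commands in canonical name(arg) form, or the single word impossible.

turn(right), back(1)

key: running back(1) before turn(right) would end elsewhere — order is forced
begin: x=6 y=4 heading=right
t=1 turn(right) ⇒ x=6 y=4 heading=down
t=2 back(1) ⇒ x=6 y=5 heading=down
all 16 alternatives checked — unique.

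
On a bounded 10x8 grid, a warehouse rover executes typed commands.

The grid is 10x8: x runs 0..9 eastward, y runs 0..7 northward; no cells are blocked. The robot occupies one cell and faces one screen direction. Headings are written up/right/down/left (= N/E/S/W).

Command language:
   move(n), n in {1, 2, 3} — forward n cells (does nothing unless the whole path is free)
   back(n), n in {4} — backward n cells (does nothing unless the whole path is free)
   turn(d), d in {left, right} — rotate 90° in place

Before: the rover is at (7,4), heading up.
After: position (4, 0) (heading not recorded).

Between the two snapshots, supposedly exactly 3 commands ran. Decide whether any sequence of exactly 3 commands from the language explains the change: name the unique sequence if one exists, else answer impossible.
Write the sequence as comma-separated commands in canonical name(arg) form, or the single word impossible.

key: order matters: swapping back(4) and move(3) lands elsewhere
from: at (7,4), heading up
1. back(4) → at (7,0), heading up
2. turn(left) → at (7,0), heading left
3. move(3) → at (4,0), heading left
uniquely the one of 216 3-step routes that fits.

back(4), turn(left), move(3)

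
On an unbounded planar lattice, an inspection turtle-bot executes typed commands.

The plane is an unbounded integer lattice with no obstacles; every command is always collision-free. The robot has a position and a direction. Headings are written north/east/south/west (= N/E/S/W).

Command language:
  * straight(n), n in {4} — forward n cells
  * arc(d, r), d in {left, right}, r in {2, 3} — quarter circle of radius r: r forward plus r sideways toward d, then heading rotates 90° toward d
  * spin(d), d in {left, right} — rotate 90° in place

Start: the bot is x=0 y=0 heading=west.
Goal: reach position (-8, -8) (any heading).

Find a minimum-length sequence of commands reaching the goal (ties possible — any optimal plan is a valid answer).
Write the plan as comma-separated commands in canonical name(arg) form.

arc(left, 3), arc(right, 2), arc(left, 3)

start: x=0 y=0 heading=west
1. arc(left, 3) → x=-3 y=-3 heading=south
2. arc(right, 2) → x=-5 y=-5 heading=west
3. arc(left, 3) → x=-8 y=-8 heading=south
shorter routes all fall short; 3 is best.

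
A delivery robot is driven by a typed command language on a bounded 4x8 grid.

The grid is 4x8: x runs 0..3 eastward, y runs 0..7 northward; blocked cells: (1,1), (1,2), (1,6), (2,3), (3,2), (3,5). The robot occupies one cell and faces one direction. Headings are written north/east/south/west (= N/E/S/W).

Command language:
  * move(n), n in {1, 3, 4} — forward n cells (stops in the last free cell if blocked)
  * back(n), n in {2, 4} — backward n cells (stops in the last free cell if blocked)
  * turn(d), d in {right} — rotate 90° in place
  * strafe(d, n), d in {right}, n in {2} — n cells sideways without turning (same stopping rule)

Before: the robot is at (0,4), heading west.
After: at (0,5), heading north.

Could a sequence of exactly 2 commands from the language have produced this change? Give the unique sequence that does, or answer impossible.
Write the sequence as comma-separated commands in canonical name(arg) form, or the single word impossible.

turn(right), move(1)

key: position moved to (0,5) AND the heading swung to N — translation plus rotation needed
from: at (0,4), heading west
step 1 (turn(right)): at (0,4), heading north
step 2 (move(1)): at (0,5), heading north
no rival 2-sequence matches.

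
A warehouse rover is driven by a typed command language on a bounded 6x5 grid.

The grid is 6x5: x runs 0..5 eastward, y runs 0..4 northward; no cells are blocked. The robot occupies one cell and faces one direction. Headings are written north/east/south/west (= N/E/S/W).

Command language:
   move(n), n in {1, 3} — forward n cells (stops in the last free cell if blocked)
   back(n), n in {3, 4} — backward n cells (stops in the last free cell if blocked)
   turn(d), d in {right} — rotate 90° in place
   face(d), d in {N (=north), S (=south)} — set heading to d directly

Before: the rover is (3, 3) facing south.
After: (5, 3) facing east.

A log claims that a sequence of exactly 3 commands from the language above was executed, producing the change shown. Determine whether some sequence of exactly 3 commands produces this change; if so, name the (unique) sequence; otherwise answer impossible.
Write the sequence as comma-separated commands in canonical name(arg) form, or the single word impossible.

key: position moved to (5,3) AND the heading swung to E — translation plus rotation needed
from: (3, 3) facing south
t=1 face(N) ⇒ (3, 3) facing north
t=2 turn(right) ⇒ (3, 3) facing east
t=3 move(3) ⇒ (5, 3) facing east
all 343 alternatives checked — unique.

face(N), turn(right), move(3)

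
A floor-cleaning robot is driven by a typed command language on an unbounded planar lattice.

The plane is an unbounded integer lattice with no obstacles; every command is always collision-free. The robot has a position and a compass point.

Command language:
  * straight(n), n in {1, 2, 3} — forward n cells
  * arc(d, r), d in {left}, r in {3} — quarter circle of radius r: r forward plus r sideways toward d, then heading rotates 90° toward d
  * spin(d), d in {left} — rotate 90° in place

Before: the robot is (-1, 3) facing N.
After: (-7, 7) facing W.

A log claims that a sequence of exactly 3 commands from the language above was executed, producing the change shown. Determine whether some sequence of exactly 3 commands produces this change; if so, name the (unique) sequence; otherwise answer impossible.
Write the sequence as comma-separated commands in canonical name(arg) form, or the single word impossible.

key: running straight(3) before straight(1) would end elsewhere — order is forced
initial: (-1, 3) facing N
t=1 straight(1) ⇒ (-1, 4) facing N
t=2 arc(left, 3) ⇒ (-4, 7) facing W
t=3 straight(3) ⇒ (-7, 7) facing W
no other 3-command option fits: unique.

straight(1), arc(left, 3), straight(3)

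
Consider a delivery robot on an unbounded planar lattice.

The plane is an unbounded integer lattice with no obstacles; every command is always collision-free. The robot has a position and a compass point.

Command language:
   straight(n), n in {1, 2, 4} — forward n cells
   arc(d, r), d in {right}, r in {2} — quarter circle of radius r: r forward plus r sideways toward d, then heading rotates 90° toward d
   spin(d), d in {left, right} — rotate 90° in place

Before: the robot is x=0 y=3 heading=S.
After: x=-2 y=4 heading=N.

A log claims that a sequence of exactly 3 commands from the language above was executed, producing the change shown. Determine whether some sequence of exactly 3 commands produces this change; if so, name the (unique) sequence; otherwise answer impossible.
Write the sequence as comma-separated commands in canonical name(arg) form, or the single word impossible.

straight(1), spin(right), arc(right, 2)

key: order matters: swapping straight(1) and arc(right, 2) lands elsewhere
initial: x=0 y=3 heading=S
t=1 straight(1) ⇒ x=0 y=2 heading=S
t=2 spin(right) ⇒ x=0 y=2 heading=W
t=3 arc(right, 2) ⇒ x=-2 y=4 heading=N
all 216 alternatives checked — unique.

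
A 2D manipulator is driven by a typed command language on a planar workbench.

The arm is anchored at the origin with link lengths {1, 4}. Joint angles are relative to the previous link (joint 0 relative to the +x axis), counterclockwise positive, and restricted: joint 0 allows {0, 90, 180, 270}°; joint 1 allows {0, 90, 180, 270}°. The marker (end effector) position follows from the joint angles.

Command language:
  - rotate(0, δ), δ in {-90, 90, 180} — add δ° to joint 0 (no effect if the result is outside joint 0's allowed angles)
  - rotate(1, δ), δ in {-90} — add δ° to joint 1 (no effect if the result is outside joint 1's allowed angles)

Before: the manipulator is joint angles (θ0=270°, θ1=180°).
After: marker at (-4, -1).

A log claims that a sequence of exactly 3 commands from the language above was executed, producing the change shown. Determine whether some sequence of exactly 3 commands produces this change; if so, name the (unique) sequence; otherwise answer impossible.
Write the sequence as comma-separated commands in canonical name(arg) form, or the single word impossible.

rotate(1, -90), rotate(1, -90), rotate(1, -90)

t0: joint angles (θ0=270°, θ1=180°)
[1] after rotate(1, -90): joint angles (θ0=270°, θ1=90°)
[2] after rotate(1, -90): joint angles (θ0=270°, θ1=0°)
[3] after rotate(1, -90): joint angles (θ0=270°, θ1=270°)
no rival 3-sequence matches.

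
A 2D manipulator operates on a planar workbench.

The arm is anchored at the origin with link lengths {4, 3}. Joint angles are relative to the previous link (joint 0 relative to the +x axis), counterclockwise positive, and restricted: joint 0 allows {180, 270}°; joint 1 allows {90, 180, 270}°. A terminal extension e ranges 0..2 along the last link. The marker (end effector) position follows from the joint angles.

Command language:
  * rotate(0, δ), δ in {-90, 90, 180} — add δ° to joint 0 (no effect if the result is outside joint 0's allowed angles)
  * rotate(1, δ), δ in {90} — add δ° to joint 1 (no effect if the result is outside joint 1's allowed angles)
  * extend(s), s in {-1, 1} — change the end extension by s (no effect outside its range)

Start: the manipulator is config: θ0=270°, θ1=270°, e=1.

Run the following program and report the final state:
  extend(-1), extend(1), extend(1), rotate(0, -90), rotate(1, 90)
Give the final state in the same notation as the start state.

initial: config: θ0=270°, θ1=270°, e=1
1. extend(-1) → config: θ0=270°, θ1=270°, e=0
2. extend(1) → config: θ0=270°, θ1=270°, e=1
3. extend(1) → config: θ0=270°, θ1=270°, e=2
4. rotate(0, -90) → config: θ0=180°, θ1=270°, e=2
5. rotate(1, 90) → config: θ0=180°, θ1=270°, e=2

config: θ0=180°, θ1=270°, e=2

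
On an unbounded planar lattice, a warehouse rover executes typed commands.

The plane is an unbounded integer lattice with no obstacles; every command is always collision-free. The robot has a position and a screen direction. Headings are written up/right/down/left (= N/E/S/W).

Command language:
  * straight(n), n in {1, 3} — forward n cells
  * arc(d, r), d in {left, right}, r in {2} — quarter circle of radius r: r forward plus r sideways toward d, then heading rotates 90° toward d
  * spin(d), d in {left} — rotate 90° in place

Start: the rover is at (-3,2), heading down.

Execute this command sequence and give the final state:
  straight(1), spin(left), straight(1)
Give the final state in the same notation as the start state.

at (-2,1), heading right

initial: at (-3,2), heading down
step 1 (straight(1)): at (-3,1), heading down
step 2 (spin(left)): at (-3,1), heading right
step 3 (straight(1)): at (-2,1), heading right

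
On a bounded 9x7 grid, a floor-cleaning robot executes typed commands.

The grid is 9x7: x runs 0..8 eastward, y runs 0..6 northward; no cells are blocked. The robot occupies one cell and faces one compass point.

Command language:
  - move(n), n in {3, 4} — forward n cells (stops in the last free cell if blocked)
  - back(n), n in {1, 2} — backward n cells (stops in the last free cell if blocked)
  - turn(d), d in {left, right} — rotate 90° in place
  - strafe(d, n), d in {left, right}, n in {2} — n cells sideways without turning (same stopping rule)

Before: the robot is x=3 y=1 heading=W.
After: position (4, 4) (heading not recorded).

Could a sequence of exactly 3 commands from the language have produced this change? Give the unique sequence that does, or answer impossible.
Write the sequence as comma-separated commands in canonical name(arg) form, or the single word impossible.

key: running move(3) before back(1) would end elsewhere — order is forced
start: x=3 y=1 heading=W
1. back(1) → x=4 y=1 heading=W
2. turn(right) → x=4 y=1 heading=N
3. move(3) → x=4 y=4 heading=N
no rival 3-sequence matches.

back(1), turn(right), move(3)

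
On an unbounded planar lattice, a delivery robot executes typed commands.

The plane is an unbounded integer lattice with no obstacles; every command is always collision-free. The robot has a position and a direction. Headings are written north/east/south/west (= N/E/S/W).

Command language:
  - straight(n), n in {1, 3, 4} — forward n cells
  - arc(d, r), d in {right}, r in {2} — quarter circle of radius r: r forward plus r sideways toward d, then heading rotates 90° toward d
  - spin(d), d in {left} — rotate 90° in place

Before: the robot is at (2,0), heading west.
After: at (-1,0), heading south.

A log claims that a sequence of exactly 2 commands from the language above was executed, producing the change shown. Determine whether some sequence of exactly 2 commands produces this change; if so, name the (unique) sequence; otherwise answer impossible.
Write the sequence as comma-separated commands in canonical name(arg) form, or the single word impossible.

key: cell and facing (now S) both changed — the 2 commands mix motion and turning
begin: at (2,0), heading west
step 1 (straight(3)): at (-1,0), heading west
step 2 (spin(left)): at (-1,0), heading south
no other 2-command option fits: unique.

straight(3), spin(left)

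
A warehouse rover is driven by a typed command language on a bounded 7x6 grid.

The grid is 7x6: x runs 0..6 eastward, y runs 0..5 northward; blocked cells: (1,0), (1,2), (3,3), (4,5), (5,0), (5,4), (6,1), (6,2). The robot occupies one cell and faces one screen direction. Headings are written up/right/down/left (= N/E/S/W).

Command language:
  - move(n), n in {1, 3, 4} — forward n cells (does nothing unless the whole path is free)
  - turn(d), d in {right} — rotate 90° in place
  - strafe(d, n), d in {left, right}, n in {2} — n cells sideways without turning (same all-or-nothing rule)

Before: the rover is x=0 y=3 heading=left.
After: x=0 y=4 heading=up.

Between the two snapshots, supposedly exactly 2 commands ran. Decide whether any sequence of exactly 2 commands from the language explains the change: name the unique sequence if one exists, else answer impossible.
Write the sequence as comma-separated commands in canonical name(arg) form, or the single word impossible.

key: position moved to (0,4) AND the heading swung to N — translation plus rotation needed
initial: x=0 y=3 heading=left
1. turn(right) → x=0 y=3 heading=up
2. move(1) → x=0 y=4 heading=up
no rival 2-sequence matches.

turn(right), move(1)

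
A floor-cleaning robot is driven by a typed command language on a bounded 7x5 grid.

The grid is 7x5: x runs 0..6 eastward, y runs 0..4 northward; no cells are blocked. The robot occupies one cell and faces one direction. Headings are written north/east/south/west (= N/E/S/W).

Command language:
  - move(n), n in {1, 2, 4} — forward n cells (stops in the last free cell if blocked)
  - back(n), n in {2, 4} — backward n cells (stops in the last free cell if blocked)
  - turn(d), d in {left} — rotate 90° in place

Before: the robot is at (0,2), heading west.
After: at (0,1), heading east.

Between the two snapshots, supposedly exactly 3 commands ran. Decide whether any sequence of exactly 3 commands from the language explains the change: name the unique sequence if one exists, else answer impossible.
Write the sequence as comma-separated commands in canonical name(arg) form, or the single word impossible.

turn(left), move(1), turn(left)

key: cell and facing (now E) both changed — the 3 commands mix motion and turning
start: at (0,2), heading west
[1] after turn(left): at (0,2), heading south
[2] after move(1): at (0,1), heading south
[3] after turn(left): at (0,1), heading east
no rival 3-sequence matches.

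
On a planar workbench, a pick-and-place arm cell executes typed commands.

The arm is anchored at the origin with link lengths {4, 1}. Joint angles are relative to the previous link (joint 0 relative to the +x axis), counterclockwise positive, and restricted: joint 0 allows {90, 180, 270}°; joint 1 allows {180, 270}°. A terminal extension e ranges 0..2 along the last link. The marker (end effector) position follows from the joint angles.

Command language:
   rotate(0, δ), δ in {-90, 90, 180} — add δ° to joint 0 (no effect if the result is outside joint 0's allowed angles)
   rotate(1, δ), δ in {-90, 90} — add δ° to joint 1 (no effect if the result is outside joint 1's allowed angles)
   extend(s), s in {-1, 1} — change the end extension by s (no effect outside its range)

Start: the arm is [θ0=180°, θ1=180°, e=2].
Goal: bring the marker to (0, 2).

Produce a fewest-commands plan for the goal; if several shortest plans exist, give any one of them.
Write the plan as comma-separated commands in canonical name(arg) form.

extend(-1), rotate(0, -90)

t0: [θ0=180°, θ1=180°, e=2]
t=1 extend(-1) ⇒ [θ0=180°, θ1=180°, e=1]
t=2 rotate(0, -90) ⇒ [θ0=90°, θ1=180°, e=1]
nothing shorter than 2 reaches the goal.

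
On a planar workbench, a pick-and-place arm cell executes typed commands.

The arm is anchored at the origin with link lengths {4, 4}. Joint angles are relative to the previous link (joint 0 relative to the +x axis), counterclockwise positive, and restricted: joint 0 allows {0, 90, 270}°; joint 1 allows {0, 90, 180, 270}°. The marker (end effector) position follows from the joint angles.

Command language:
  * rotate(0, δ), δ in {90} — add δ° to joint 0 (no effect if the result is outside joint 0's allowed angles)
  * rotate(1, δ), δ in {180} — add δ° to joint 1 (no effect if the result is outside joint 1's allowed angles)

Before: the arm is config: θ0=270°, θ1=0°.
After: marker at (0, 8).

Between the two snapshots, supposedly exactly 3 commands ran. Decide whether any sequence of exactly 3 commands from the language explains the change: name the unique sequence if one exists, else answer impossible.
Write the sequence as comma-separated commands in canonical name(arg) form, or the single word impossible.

from: config: θ0=270°, θ1=0°
t=1 rotate(0, 90) ⇒ config: θ0=0°, θ1=0°
t=2 rotate(0, 90) ⇒ config: θ0=90°, θ1=0°
t=3 rotate(0, 90) ⇒ config: θ0=90°, θ1=0°
all 8 alternatives checked — unique.

rotate(0, 90), rotate(0, 90), rotate(0, 90)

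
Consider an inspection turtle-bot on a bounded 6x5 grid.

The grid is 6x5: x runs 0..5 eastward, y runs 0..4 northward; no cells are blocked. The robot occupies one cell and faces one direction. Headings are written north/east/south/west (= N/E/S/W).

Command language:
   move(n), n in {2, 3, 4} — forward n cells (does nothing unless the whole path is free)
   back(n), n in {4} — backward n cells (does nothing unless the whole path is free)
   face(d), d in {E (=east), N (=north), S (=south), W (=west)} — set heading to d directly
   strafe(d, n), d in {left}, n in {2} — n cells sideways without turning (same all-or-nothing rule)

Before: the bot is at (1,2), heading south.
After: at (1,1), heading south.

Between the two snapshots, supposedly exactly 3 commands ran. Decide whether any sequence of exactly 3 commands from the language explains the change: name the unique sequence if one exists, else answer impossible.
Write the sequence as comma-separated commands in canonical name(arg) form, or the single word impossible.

move(2), back(4), move(3)

key: heading stays S — no command in the sequence turns
initial: at (1,2), heading south
1. move(2) → at (1,0), heading south
2. back(4) → at (1,4), heading south
3. move(3) → at (1,1), heading south
no other 3-command option fits: unique.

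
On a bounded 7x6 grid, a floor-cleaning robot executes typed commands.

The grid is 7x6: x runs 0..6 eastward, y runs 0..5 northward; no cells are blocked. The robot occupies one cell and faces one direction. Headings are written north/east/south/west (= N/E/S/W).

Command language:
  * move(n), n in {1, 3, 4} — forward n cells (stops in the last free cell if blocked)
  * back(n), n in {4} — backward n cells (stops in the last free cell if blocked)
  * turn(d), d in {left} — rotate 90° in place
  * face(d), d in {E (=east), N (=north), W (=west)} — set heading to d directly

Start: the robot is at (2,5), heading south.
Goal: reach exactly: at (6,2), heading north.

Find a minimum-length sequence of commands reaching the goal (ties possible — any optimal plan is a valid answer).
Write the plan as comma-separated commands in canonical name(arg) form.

move(3), turn(left), move(4), face(N)

t0: at (2,5), heading south
1. move(3) → at (2,2), heading south
2. turn(left) → at (2,2), heading east
3. move(4) → at (6,2), heading east
4. face(N) → at (6,2), heading north
minimal: 4 command(s), checked below 4.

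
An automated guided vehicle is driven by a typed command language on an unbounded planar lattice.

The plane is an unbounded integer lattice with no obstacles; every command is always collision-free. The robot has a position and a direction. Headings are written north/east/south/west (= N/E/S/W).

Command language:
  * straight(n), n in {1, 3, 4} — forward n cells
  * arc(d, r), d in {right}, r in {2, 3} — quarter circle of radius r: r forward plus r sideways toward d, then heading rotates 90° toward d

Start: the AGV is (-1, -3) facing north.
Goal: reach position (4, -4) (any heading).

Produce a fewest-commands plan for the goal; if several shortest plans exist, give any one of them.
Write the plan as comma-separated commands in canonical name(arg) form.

arc(right, 2), arc(right, 3)

begin: (-1, -3) facing north
1. arc(right, 2) → (1, -1) facing east
2. arc(right, 3) → (4, -4) facing south
nothing shorter than 2 reaches the goal.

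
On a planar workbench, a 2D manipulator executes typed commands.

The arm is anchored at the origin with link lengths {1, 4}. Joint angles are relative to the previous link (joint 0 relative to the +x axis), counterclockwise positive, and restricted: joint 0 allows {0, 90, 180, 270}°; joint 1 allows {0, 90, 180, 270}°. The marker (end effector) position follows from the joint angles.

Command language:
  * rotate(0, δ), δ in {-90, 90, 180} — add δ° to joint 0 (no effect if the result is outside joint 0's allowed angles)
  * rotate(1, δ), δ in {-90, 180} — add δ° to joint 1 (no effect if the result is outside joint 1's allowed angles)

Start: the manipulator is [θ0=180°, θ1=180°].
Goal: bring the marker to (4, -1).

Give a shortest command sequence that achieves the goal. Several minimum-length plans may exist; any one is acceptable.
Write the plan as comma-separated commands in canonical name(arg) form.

initial: [θ0=180°, θ1=180°]
t=1 rotate(1, -90) ⇒ [θ0=180°, θ1=90°]
t=2 rotate(0, 90) ⇒ [θ0=270°, θ1=90°]
minimal: 2 command(s), checked below 2.

rotate(1, -90), rotate(0, 90)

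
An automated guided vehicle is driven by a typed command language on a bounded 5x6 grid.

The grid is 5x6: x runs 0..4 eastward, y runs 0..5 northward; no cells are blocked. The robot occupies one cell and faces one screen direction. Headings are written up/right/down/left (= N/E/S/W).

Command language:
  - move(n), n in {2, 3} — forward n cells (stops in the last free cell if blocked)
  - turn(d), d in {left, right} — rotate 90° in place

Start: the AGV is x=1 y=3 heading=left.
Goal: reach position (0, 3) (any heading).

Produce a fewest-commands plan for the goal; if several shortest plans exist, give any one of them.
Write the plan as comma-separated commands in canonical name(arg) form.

move(3)

begin: x=1 y=3 heading=left
t=1 move(3) ⇒ x=0 y=3 heading=left
shorter routes all fall short; 1 is best.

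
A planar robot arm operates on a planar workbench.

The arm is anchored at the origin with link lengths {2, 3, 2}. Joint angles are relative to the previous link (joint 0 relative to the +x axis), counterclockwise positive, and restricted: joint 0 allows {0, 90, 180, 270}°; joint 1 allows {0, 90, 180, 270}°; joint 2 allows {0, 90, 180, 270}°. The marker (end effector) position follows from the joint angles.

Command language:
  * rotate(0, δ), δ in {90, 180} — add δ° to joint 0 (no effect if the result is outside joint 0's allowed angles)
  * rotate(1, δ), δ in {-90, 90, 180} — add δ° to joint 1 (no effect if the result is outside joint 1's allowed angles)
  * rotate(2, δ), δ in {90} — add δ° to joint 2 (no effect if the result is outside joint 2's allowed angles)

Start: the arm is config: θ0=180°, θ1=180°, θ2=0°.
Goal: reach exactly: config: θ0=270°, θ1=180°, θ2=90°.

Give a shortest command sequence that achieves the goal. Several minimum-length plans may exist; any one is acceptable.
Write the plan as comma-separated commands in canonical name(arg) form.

rotate(2, 90), rotate(0, 90)

t0: config: θ0=180°, θ1=180°, θ2=0°
step 1 (rotate(2, 90)): config: θ0=180°, θ1=180°, θ2=90°
step 2 (rotate(0, 90)): config: θ0=270°, θ1=180°, θ2=90°
minimal: 2 command(s), checked below 2.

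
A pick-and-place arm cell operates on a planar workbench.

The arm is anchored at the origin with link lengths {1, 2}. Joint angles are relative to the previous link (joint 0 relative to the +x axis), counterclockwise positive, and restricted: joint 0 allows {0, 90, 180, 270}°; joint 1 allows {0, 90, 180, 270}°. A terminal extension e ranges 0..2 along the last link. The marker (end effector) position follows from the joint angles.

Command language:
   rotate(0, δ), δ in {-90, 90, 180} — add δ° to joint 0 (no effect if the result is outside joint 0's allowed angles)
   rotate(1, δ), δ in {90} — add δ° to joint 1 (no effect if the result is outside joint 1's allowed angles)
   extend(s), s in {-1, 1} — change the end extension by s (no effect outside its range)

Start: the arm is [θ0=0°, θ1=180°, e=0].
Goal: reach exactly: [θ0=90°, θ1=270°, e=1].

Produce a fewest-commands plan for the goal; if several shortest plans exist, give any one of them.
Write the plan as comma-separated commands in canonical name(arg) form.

initial: [θ0=0°, θ1=180°, e=0]
[1] after rotate(1, 90): [θ0=0°, θ1=270°, e=0]
[2] after rotate(0, 90): [θ0=90°, θ1=270°, e=0]
[3] after extend(1): [θ0=90°, θ1=270°, e=1]
minimal: 3 command(s), checked below 3.

rotate(1, 90), rotate(0, 90), extend(1)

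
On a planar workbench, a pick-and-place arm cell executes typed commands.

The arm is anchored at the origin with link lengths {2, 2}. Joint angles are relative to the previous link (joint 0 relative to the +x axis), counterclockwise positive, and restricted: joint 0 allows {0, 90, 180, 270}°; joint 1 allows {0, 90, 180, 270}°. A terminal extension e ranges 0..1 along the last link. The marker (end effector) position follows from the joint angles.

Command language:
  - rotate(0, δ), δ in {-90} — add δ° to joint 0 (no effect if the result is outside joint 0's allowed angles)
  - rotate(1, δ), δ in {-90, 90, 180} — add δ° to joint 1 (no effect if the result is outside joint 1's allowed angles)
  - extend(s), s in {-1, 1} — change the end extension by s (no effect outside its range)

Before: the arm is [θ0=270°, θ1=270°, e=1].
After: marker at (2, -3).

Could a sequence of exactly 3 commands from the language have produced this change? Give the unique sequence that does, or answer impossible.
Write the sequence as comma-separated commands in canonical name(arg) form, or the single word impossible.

start: [θ0=270°, θ1=270°, e=1]
step 1 (rotate(0, -90)): [θ0=180°, θ1=270°, e=1]
step 2 (rotate(0, -90)): [θ0=90°, θ1=270°, e=1]
step 3 (rotate(0, -90)): [θ0=0°, θ1=270°, e=1]
all 216 alternatives checked — unique.

rotate(0, -90), rotate(0, -90), rotate(0, -90)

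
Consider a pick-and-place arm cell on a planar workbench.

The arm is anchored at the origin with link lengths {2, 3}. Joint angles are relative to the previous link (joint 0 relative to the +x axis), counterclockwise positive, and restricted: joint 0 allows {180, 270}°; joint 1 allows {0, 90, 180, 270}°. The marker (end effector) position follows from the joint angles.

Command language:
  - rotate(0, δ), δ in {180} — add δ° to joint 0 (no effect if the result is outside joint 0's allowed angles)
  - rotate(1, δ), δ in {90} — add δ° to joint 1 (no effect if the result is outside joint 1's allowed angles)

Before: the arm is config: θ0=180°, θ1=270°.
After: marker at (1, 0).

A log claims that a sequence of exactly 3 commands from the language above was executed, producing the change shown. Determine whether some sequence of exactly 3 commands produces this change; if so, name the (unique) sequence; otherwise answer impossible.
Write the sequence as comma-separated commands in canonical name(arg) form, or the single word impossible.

initial: config: θ0=180°, θ1=270°
step 1 (rotate(1, 90)): config: θ0=180°, θ1=0°
step 2 (rotate(1, 90)): config: θ0=180°, θ1=90°
step 3 (rotate(1, 90)): config: θ0=180°, θ1=180°
all 8 alternatives checked — unique.

rotate(1, 90), rotate(1, 90), rotate(1, 90)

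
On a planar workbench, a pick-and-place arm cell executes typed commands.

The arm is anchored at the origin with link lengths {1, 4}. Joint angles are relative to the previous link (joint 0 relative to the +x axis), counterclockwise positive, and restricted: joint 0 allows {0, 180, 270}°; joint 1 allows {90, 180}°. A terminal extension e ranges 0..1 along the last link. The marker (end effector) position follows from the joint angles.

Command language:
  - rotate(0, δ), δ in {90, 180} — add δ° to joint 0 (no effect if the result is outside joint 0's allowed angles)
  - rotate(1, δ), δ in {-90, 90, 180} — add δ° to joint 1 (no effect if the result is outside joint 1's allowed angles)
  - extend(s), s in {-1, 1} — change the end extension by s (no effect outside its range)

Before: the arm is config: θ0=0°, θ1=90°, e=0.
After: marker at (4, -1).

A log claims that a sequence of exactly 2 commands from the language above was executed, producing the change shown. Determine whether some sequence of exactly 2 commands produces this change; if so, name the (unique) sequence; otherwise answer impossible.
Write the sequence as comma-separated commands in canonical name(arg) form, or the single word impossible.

rotate(0, 180), rotate(0, 90)

key: running rotate(0, 90) before rotate(0, 180) would end elsewhere — order is forced
initial: config: θ0=0°, θ1=90°, e=0
step 1 (rotate(0, 180)): config: θ0=180°, θ1=90°, e=0
step 2 (rotate(0, 90)): config: θ0=270°, θ1=90°, e=0
uniquely the one of 49 2-step routes that fits.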